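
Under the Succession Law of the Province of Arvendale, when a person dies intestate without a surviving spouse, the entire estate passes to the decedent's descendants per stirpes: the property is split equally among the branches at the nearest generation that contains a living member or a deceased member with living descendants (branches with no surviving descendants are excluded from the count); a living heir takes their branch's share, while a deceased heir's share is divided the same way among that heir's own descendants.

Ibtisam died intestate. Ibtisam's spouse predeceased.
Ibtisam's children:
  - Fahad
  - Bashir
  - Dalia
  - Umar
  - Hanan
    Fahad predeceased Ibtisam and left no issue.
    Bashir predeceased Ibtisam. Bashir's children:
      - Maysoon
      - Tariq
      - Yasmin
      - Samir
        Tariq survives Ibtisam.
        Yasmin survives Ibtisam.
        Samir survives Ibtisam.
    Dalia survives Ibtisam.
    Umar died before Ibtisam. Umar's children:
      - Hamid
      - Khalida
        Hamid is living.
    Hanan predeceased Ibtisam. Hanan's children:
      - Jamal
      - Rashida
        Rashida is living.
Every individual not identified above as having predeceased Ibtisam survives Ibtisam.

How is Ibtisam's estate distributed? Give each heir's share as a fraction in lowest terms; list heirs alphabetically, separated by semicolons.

There is no surviving spouse, so the entire estate passes to Ibtisam's descendants per stirpes.
Fahad left no surviving issue, so that branch lapses and is disregarded.
The estate is divided into 4 equal shares of 1/4 among Bashir, Dalia, Umar, Hanan.
Bashir predeceased; the 1/4 allotted to Bashir's branch passes to Bashir's issue by representation.
The 1/4 is divided into 4 equal shares of 1/16 among Maysoon, Tariq, Yasmin, Samir.
Maysoon is living and takes 1/16.
Tariq is living and takes 1/16.
Yasmin is living and takes 1/16.
Samir is living and takes 1/16.
Dalia is living and takes 1/4.
Umar predeceased; the 1/4 allotted to Umar's branch passes to Umar's issue by representation.
The 1/4 is divided into 2 equal shares of 1/8 among Hamid, Khalida.
Hamid is living and takes 1/8.
Khalida is living and takes 1/8.
Hanan predeceased; the 1/4 allotted to Hanan's branch passes to Hanan's issue by representation.
The 1/4 is divided into 2 equal shares of 1/8 among Jamal, Rashida.
Jamal is living and takes 1/8.
Rashida is living and takes 1/8.

Dalia 1/4; Hamid 1/8; Jamal 1/8; Khalida 1/8; Maysoon 1/16; Rashida 1/8; Samir 1/16; Tariq 1/16; Yasmin 1/16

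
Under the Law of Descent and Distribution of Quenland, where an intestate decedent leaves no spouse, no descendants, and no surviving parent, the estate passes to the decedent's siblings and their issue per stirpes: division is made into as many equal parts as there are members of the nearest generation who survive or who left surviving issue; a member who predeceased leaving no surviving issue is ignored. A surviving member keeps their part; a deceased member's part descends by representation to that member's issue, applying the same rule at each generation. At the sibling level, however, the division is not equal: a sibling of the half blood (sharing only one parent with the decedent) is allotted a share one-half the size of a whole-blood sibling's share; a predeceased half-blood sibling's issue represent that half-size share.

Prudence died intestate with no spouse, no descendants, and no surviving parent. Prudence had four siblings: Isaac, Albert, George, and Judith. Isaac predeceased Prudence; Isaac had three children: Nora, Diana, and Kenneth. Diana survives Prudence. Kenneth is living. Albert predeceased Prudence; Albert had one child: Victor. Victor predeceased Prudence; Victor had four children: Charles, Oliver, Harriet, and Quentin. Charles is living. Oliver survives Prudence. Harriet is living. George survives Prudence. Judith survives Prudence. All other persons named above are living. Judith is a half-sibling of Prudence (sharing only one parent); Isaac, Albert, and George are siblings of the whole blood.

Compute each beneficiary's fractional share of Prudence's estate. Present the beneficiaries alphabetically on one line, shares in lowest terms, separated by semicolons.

Charles 1/14; Diana 2/21; George 2/7; Harriet 1/14; Judith 1/7; Kenneth 2/21; Nora 2/21; Oliver 1/14; Quentin 1/14

No spouse, descendants, or parent survives, so the estate passes to Prudence's siblings per stirpes.
Half-blood siblings count for one-half the weight of whole-blood siblings at the initial division.
Dividing 1 in proportion to weights (total weight 7/2): Isaac (weight 1) → 2/7; Albert (weight 1) → 2/7; George (weight 1) → 2/7; Judith (weight 1/2) → 1/7.
Isaac predeceased; the 2/7 allotted to Isaac's branch passes to Isaac's issue by representation.
The 2/7 is divided into 3 equal shares of 2/21 among Nora, Diana, Kenneth.
Nora is living and takes 2/21.
Diana is living and takes 2/21.
Kenneth is living and takes 2/21.
Albert predeceased; the 2/7 allotted to Albert's branch passes to Albert's issue by representation.
Victor's line is the sole branch at this level, so the full 2/7 passes to Victor's issue by representation.
The 2/7 is divided into 4 equal shares of 1/14 among Charles, Oliver, Harriet, Quentin.
Charles is living and takes 1/14.
Oliver is living and takes 1/14.
Harriet is living and takes 1/14.
Quentin is living and takes 1/14.
George is living and takes 2/7.
Judith is living and takes 1/7.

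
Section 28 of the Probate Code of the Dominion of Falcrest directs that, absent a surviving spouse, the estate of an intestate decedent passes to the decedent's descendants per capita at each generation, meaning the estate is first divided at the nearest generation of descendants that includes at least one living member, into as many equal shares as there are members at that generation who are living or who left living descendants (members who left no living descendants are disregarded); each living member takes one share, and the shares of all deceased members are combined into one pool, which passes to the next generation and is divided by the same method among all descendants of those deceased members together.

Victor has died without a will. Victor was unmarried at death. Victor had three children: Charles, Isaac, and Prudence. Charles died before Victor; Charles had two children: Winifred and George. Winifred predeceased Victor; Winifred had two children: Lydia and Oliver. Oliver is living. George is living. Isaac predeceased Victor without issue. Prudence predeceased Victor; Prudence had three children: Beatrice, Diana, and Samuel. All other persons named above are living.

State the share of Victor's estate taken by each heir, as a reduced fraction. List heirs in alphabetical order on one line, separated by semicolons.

There is no surviving spouse, so the entire estate passes to Victor's descendants per capita at each generation.
No one at generation 1 (Charles, Prudence) is living; moving to the next generation.
At generation 2 (Winifred, George, Beatrice, Diana, Samuel) there are 5 shares of (1)/5 = 1/5 each.
Living: George, Beatrice, Diana, and Samuel — each takes 1/5.
Deceased: Winifred. That 1/5 share is carried to generation 3.
At generation 3 (Lydia, Oliver) there are 2 shares of (1/5)/2 = 1/10 each.
Living: Lydia and Oliver — each takes 1/10.

Beatrice 1/5; Diana 1/5; George 1/5; Lydia 1/10; Oliver 1/10; Samuel 1/5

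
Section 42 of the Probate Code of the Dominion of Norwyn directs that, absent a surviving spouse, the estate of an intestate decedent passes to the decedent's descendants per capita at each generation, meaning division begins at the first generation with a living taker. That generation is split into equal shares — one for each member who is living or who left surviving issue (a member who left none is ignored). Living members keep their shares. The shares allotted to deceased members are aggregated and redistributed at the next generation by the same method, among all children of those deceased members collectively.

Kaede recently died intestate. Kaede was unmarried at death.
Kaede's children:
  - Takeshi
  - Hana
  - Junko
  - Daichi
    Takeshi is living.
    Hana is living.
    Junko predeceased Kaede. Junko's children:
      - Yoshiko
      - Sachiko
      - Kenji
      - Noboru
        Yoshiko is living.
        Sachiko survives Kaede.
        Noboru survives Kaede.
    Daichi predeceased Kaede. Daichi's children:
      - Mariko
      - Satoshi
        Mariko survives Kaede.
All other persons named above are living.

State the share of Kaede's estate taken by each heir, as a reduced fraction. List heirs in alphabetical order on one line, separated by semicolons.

There is no surviving spouse, so the entire estate passes to Kaede's descendants per capita at each generation.
At generation 1 (Takeshi, Hana, Junko, Daichi) there are 4 shares of (1)/4 = 1/4 each.
Living: Takeshi and Hana — each takes 1/4.
Deceased: Junko and Daichi. Their combined 1/2 is pooled and carried to generation 2.
At generation 2 (Yoshiko, Sachiko, Kenji, Noboru, Mariko, Satoshi) there are 6 shares of (1/2)/6 = 1/12 each.
Living: Yoshiko, Sachiko, Kenji, Noboru, Mariko, and Satoshi — each takes 1/12.

Hana 1/4; Kenji 1/12; Mariko 1/12; Noboru 1/12; Sachiko 1/12; Satoshi 1/12; Takeshi 1/4; Yoshiko 1/12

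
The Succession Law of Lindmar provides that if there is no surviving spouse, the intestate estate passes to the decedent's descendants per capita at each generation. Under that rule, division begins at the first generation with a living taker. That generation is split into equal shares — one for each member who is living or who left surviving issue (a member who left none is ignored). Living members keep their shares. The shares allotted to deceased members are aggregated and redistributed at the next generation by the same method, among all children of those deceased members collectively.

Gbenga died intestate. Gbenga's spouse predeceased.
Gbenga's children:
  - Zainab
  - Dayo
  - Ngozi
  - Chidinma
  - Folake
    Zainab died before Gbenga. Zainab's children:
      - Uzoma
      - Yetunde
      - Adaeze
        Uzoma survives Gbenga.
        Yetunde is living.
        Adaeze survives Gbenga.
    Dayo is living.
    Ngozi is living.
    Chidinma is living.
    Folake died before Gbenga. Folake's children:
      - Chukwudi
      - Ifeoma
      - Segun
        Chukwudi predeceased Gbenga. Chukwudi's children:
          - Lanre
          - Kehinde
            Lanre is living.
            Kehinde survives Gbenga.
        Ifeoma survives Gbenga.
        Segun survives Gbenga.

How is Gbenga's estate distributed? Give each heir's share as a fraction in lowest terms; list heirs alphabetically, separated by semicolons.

Adaeze 1/15; Chidinma 1/5; Dayo 1/5; Ifeoma 1/15; Kehinde 1/30; Lanre 1/30; Ngozi 1/5; Segun 1/15; Uzoma 1/15; Yetunde 1/15

There is no surviving spouse, so the entire estate passes to Gbenga's descendants per capita at each generation.
At generation 1 (Zainab, Dayo, Ngozi, Chidinma, Folake) there are 5 shares of (1)/5 = 1/5 each.
Living: Dayo, Ngozi, and Chidinma — each takes 1/5.
Deceased: Zainab and Folake. Their combined 2/5 is pooled and carried to generation 2.
At generation 2 (Uzoma, Yetunde, Adaeze, Chukwudi, Ifeoma, Segun) there are 6 shares of (2/5)/6 = 1/15 each.
Living: Uzoma, Yetunde, Adaeze, Ifeoma, and Segun — each takes 1/15.
Deceased: Chukwudi. That 1/15 share is carried to generation 3.
At generation 3 (Lanre, Kehinde) there are 2 shares of (1/15)/2 = 1/30 each.
Living: Lanre and Kehinde — each takes 1/30.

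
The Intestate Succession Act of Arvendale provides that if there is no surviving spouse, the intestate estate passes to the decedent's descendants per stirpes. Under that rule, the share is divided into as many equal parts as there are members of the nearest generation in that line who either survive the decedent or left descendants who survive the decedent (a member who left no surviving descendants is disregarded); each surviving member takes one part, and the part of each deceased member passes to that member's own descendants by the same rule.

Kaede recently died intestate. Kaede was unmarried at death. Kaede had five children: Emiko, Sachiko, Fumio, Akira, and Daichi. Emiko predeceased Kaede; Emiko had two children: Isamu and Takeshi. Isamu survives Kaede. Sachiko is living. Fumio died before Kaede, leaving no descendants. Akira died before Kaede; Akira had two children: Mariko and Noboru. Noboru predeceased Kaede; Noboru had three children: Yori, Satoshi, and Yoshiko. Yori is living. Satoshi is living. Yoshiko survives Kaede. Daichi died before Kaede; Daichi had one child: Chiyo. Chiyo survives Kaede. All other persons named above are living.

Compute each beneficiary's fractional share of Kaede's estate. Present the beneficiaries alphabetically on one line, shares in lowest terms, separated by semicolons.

Chiyo 1/4; Isamu 1/8; Mariko 1/8; Sachiko 1/4; Satoshi 1/24; Takeshi 1/8; Yori 1/24; Yoshiko 1/24

There is no surviving spouse, so the entire estate passes to Kaede's descendants per stirpes.
Fumio left no surviving issue, so that branch lapses and is disregarded.
The estate is divided into 4 equal shares of 1/4 among Emiko, Sachiko, Akira, Daichi.
Emiko predeceased; the 1/4 allotted to Emiko's branch passes to Emiko's issue by representation.
The 1/4 is divided into 2 equal shares of 1/8 among Isamu, Takeshi.
Isamu is living and takes 1/8.
Takeshi is living and takes 1/8.
Sachiko is living and takes 1/4.
Akira predeceased; the 1/4 allotted to Akira's branch passes to Akira's issue by representation.
The 1/4 is divided into 2 equal shares of 1/8 among Mariko, Noboru.
Mariko is living and takes 1/8.
Noboru predeceased; the 1/8 allotted to Noboru's branch passes to Noboru's issue by representation.
The 1/8 is divided into 3 equal shares of 1/24 among Yori, Satoshi, Yoshiko.
Yori is living and takes 1/24.
Satoshi is living and takes 1/24.
Yoshiko is living and takes 1/24.
Daichi predeceased; the 1/4 allotted to Daichi's branch passes to Daichi's issue by representation.
Chiyo is the sole taker at this level and receives the full 1/4.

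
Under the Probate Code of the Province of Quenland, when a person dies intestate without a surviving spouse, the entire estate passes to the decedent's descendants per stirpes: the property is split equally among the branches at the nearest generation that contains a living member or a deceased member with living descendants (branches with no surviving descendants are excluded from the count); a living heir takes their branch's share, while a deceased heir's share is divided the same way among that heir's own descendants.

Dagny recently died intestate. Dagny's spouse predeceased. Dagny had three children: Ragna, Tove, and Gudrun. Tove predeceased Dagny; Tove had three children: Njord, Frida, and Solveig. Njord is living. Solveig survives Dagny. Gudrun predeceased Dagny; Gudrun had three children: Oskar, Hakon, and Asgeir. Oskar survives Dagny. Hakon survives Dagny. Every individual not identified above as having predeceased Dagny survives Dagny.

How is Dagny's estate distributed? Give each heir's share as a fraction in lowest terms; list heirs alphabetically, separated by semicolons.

There is no surviving spouse, so the entire estate passes to Dagny's descendants per stirpes.
The estate is divided into 3 equal shares of 1/3 among Ragna, Tove, Gudrun.
Ragna is living and takes 1/3.
Tove predeceased; the 1/3 allotted to Tove's branch passes to Tove's issue by representation.
The 1/3 is divided into 3 equal shares of 1/9 among Njord, Frida, Solveig.
Njord is living and takes 1/9.
Frida is living and takes 1/9.
Solveig is living and takes 1/9.
Gudrun predeceased; the 1/3 allotted to Gudrun's branch passes to Gudrun's issue by representation.
The 1/3 is divided into 3 equal shares of 1/9 among Oskar, Hakon, Asgeir.
Oskar is living and takes 1/9.
Hakon is living and takes 1/9.
Asgeir is living and takes 1/9.

Asgeir 1/9; Frida 1/9; Hakon 1/9; Njord 1/9; Oskar 1/9; Ragna 1/3; Solveig 1/9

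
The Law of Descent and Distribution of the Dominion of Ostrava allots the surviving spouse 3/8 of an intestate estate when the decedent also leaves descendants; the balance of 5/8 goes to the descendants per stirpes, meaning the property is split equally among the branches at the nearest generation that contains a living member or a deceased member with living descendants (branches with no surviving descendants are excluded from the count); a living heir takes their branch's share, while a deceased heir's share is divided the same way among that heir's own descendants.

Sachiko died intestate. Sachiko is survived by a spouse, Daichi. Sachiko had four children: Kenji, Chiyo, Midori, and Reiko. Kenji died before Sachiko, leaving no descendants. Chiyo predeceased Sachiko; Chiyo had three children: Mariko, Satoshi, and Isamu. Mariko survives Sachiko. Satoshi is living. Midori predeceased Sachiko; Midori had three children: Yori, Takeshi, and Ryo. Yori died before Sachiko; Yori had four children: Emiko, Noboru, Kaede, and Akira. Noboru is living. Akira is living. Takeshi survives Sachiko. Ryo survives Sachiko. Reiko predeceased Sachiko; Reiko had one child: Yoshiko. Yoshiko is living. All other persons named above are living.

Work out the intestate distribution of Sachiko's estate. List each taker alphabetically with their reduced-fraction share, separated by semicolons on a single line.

Akira 5/288; Daichi 3/8; Emiko 5/288; Isamu 5/72; Kaede 5/288; Mariko 5/72; Noboru 5/288; Ryo 5/72; Satoshi 5/72; Takeshi 5/72; Yoshiko 5/24

Daichi, as surviving spouse, takes 3/8.
The remaining 5/8 passes to Sachiko's descendants per stirpes.
Kenji left no surviving issue, so that branch lapses and is disregarded.
The 5/8 is divided into 3 equal shares of 5/24 among Chiyo, Midori, Reiko.
Chiyo predeceased; the 5/24 allotted to Chiyo's branch passes to Chiyo's issue by representation.
The 5/24 is divided into 3 equal shares of 5/72 among Mariko, Satoshi, Isamu.
Mariko is living and takes 5/72.
Satoshi is living and takes 5/72.
Isamu is living and takes 5/72.
Midori predeceased; the 5/24 allotted to Midori's branch passes to Midori's issue by representation.
The 5/24 is divided into 3 equal shares of 5/72 among Yori, Takeshi, Ryo.
Yori predeceased; the 5/72 allotted to Yori's branch passes to Yori's issue by representation.
The 5/72 is divided into 4 equal shares of 5/288 among Emiko, Noboru, Kaede, Akira.
Emiko is living and takes 5/288.
Noboru is living and takes 5/288.
Kaede is living and takes 5/288.
Akira is living and takes 5/288.
Takeshi is living and takes 5/72.
Ryo is living and takes 5/72.
Reiko predeceased; the 5/24 allotted to Reiko's branch passes to Reiko's issue by representation.
Yoshiko is the sole taker at this level and receives the full 5/24.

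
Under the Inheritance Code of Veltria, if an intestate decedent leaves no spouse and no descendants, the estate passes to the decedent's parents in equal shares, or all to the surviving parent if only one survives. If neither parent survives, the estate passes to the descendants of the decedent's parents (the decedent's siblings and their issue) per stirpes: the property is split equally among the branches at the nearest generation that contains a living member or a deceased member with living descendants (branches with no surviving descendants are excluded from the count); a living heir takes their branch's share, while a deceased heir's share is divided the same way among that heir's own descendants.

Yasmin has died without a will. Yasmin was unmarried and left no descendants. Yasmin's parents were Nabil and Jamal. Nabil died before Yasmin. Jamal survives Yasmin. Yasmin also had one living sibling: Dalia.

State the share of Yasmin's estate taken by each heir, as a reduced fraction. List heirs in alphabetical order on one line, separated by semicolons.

Jamal 1

Only one parent, Jamal, survives, so Jamal takes the entire estate. The siblings take nothing because a surviving parent has priority.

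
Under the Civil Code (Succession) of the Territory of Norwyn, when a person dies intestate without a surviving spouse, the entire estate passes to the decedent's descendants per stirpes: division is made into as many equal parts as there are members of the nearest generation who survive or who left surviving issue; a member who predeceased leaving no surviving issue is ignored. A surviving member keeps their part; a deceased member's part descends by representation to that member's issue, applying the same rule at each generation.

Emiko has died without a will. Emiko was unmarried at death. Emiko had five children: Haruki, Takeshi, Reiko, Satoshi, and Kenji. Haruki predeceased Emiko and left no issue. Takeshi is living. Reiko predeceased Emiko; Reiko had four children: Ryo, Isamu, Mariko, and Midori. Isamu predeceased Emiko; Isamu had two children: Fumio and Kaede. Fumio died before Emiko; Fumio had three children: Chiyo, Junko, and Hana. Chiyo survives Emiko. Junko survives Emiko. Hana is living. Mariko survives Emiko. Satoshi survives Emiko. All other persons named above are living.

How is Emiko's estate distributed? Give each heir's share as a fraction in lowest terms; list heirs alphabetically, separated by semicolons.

There is no surviving spouse, so the entire estate passes to Emiko's descendants per stirpes.
Haruki left no surviving issue, so that branch lapses and is disregarded.
The estate is divided into 4 equal shares of 1/4 among Takeshi, Reiko, Satoshi, Kenji.
Takeshi is living and takes 1/4.
Reiko predeceased; the 1/4 allotted to Reiko's branch passes to Reiko's issue by representation.
The 1/4 is divided into 4 equal shares of 1/16 among Ryo, Isamu, Mariko, Midori.
Ryo is living and takes 1/16.
Isamu predeceased; the 1/16 allotted to Isamu's branch passes to Isamu's issue by representation.
The 1/16 is divided into 2 equal shares of 1/32 among Fumio, Kaede.
Fumio predeceased; the 1/32 allotted to Fumio's branch passes to Fumio's issue by representation.
The 1/32 is divided into 3 equal shares of 1/96 among Chiyo, Junko, Hana.
Chiyo is living and takes 1/96.
Junko is living and takes 1/96.
Hana is living and takes 1/96.
Kaede is living and takes 1/32.
Mariko is living and takes 1/16.
Midori is living and takes 1/16.
Satoshi is living and takes 1/4.
Kenji is living and takes 1/4.

Chiyo 1/96; Hana 1/96; Junko 1/96; Kaede 1/32; Kenji 1/4; Mariko 1/16; Midori 1/16; Ryo 1/16; Satoshi 1/4; Takeshi 1/4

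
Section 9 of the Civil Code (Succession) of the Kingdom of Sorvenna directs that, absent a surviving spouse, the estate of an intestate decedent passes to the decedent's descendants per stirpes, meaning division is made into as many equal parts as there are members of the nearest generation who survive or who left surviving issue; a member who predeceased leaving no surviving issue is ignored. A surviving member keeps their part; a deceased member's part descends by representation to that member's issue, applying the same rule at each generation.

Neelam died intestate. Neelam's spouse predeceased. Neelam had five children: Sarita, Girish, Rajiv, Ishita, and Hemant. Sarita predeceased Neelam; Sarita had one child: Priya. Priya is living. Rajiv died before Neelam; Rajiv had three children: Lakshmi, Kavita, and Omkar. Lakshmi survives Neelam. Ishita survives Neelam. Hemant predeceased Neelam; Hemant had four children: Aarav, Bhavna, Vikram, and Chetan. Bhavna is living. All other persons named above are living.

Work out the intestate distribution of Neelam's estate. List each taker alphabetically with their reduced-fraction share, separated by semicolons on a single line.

There is no surviving spouse, so the entire estate passes to Neelam's descendants per stirpes.
The estate is divided into 5 equal shares of 1/5 among Sarita, Girish, Rajiv, Ishita, Hemant.
Sarita predeceased; the 1/5 allotted to Sarita's branch passes to Sarita's issue by representation.
Priya is the sole taker at this level and receives the full 1/5.
Girish is living and takes 1/5.
Rajiv predeceased; the 1/5 allotted to Rajiv's branch passes to Rajiv's issue by representation.
The 1/5 is divided into 3 equal shares of 1/15 among Lakshmi, Kavita, Omkar.
Lakshmi is living and takes 1/15.
Kavita is living and takes 1/15.
Omkar is living and takes 1/15.
Ishita is living and takes 1/5.
Hemant predeceased; the 1/5 allotted to Hemant's branch passes to Hemant's issue by representation.
The 1/5 is divided into 4 equal shares of 1/20 among Aarav, Bhavna, Vikram, Chetan.
Aarav is living and takes 1/20.
Bhavna is living and takes 1/20.
Vikram is living and takes 1/20.
Chetan is living and takes 1/20.

Aarav 1/20; Bhavna 1/20; Chetan 1/20; Girish 1/5; Ishita 1/5; Kavita 1/15; Lakshmi 1/15; Omkar 1/15; Priya 1/5; Vikram 1/20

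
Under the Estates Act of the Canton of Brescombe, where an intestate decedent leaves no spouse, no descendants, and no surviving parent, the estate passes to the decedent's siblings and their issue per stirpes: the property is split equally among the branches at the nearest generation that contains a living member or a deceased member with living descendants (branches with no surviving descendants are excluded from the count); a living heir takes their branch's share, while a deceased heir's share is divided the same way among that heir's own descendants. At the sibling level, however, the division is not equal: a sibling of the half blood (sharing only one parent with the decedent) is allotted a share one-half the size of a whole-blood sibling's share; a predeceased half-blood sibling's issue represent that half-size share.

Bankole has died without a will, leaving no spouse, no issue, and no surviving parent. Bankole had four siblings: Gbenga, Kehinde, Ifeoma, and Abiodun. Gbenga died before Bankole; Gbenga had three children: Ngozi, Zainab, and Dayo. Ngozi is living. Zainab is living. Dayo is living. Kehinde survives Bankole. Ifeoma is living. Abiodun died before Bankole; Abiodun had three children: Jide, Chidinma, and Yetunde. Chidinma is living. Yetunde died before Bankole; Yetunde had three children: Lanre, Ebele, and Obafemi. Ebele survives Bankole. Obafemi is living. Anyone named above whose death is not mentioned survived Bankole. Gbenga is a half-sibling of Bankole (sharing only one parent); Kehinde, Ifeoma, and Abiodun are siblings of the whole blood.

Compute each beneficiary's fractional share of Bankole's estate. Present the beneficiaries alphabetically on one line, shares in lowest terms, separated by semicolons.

No spouse, descendants, or parent survives, so the estate passes to Bankole's siblings per stirpes.
Half-blood siblings count for one-half the weight of whole-blood siblings at the initial division.
Dividing 1 in proportion to weights (total weight 7/2): Gbenga (weight 1/2) → 1/7; Kehinde (weight 1) → 2/7; Ifeoma (weight 1) → 2/7; Abiodun (weight 1) → 2/7.
Gbenga predeceased; the 1/7 allotted to Gbenga's branch passes to Gbenga's issue by representation.
The 1/7 is divided into 3 equal shares of 1/21 among Ngozi, Zainab, Dayo.
Ngozi is living and takes 1/21.
Zainab is living and takes 1/21.
Dayo is living and takes 1/21.
Kehinde is living and takes 2/7.
Ifeoma is living and takes 2/7.
Abiodun predeceased; the 2/7 allotted to Abiodun's branch passes to Abiodun's issue by representation.
The 2/7 is divided into 3 equal shares of 2/21 among Jide, Chidinma, Yetunde.
Jide is living and takes 2/21.
Chidinma is living and takes 2/21.
Yetunde predeceased; the 2/21 allotted to Yetunde's branch passes to Yetunde's issue by representation.
The 2/21 is divided into 3 equal shares of 2/63 among Lanre, Ebele, Obafemi.
Lanre is living and takes 2/63.
Ebele is living and takes 2/63.
Obafemi is living and takes 2/63.

Chidinma 2/21; Dayo 1/21; Ebele 2/63; Ifeoma 2/7; Jide 2/21; Kehinde 2/7; Lanre 2/63; Ngozi 1/21; Obafemi 2/63; Zainab 1/21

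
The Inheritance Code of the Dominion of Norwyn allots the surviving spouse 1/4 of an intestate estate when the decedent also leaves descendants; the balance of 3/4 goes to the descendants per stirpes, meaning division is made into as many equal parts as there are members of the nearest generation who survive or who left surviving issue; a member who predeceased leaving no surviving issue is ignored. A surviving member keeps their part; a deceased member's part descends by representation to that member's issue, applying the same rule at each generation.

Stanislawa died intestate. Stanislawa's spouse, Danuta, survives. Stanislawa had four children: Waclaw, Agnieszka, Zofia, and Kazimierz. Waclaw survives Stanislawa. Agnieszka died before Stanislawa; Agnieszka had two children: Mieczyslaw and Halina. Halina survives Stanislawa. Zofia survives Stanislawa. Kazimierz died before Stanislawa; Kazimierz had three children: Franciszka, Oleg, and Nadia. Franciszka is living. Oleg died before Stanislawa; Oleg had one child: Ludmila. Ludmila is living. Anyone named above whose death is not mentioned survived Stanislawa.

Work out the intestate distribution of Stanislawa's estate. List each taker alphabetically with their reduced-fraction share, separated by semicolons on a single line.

Danuta, as surviving spouse, takes 1/4.
The remaining 3/4 passes to Stanislawa's descendants per stirpes.
The 3/4 is divided into 4 equal shares of 3/16 among Waclaw, Agnieszka, Zofia, Kazimierz.
Waclaw is living and takes 3/16.
Agnieszka predeceased; the 3/16 allotted to Agnieszka's branch passes to Agnieszka's issue by representation.
The 3/16 is divided into 2 equal shares of 3/32 among Mieczyslaw, Halina.
Mieczyslaw is living and takes 3/32.
Halina is living and takes 3/32.
Zofia is living and takes 3/16.
Kazimierz predeceased; the 3/16 allotted to Kazimierz's branch passes to Kazimierz's issue by representation.
The 3/16 is divided into 3 equal shares of 1/16 among Franciszka, Oleg, Nadia.
Franciszka is living and takes 1/16.
Oleg predeceased; the 1/16 allotted to Oleg's branch passes to Oleg's issue by representation.
Ludmila is the sole taker at this level and receives the full 1/16.
Nadia is living and takes 1/16.

Danuta 1/4; Franciszka 1/16; Halina 3/32; Ludmila 1/16; Mieczyslaw 3/32; Nadia 1/16; Waclaw 3/16; Zofia 3/16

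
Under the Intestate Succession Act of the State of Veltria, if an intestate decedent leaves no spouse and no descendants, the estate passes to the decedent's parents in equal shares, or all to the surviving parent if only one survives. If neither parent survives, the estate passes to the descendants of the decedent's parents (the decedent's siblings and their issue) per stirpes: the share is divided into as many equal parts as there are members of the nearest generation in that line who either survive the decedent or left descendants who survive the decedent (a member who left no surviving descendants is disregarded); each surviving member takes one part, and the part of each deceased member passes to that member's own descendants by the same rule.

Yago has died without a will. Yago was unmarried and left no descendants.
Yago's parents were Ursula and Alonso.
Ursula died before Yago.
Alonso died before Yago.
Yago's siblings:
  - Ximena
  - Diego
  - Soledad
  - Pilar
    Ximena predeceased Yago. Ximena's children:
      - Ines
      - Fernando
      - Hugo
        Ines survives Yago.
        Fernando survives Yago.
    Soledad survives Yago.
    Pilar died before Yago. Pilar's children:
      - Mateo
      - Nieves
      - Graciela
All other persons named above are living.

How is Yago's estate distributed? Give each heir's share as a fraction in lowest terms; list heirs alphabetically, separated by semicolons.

Neither parent survives and there are no descendants, so the estate passes to Yago's siblings and their issue per stirpes.
The estate is divided into 4 equal shares of 1/4 among Ximena, Diego, Soledad, Pilar.
Ximena predeceased; the 1/4 allotted to Ximena's branch passes to Ximena's issue by representation.
The 1/4 is divided into 3 equal shares of 1/12 among Ines, Fernando, Hugo.
Ines is living and takes 1/12.
Fernando is living and takes 1/12.
Hugo is living and takes 1/12.
Diego is living and takes 1/4.
Soledad is living and takes 1/4.
Pilar predeceased; the 1/4 allotted to Pilar's branch passes to Pilar's issue by representation.
The 1/4 is divided into 3 equal shares of 1/12 among Mateo, Nieves, Graciela.
Mateo is living and takes 1/12.
Nieves is living and takes 1/12.
Graciela is living and takes 1/12.

Diego 1/4; Fernando 1/12; Graciela 1/12; Hugo 1/12; Ines 1/12; Mateo 1/12; Nieves 1/12; Soledad 1/4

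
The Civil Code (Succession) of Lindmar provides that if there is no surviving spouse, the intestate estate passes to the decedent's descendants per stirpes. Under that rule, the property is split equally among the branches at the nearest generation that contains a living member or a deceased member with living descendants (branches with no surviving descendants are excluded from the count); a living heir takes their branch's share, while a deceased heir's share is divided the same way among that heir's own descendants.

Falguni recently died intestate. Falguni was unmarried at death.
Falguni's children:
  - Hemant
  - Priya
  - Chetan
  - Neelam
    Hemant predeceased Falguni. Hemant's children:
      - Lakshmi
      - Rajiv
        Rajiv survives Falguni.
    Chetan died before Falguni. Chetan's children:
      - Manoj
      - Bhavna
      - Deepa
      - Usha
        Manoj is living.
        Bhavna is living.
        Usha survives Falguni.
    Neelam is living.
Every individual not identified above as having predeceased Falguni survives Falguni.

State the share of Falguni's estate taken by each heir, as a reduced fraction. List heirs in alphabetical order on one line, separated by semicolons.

There is no surviving spouse, so the entire estate passes to Falguni's descendants per stirpes.
The estate is divided into 4 equal shares of 1/4 among Hemant, Priya, Chetan, Neelam.
Hemant predeceased; the 1/4 allotted to Hemant's branch passes to Hemant's issue by representation.
The 1/4 is divided into 2 equal shares of 1/8 among Lakshmi, Rajiv.
Lakshmi is living and takes 1/8.
Rajiv is living and takes 1/8.
Priya is living and takes 1/4.
Chetan predeceased; the 1/4 allotted to Chetan's branch passes to Chetan's issue by representation.
The 1/4 is divided into 4 equal shares of 1/16 among Manoj, Bhavna, Deepa, Usha.
Manoj is living and takes 1/16.
Bhavna is living and takes 1/16.
Deepa is living and takes 1/16.
Usha is living and takes 1/16.
Neelam is living and takes 1/4.

Bhavna 1/16; Deepa 1/16; Lakshmi 1/8; Manoj 1/16; Neelam 1/4; Priya 1/4; Rajiv 1/8; Usha 1/16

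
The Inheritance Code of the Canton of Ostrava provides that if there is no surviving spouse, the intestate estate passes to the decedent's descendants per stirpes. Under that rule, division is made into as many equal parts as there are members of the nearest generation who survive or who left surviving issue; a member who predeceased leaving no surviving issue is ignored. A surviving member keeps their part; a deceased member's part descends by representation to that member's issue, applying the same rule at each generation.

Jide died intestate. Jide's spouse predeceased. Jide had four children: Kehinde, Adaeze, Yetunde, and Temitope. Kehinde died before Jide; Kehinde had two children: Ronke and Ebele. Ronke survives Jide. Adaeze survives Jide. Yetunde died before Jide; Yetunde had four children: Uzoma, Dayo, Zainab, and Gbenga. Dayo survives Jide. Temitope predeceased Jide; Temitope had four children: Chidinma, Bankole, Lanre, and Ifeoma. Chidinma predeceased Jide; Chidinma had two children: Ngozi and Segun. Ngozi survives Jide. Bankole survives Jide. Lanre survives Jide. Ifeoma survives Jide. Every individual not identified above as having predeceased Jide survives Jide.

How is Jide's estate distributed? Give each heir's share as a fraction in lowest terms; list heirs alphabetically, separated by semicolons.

There is no surviving spouse, so the entire estate passes to Jide's descendants per stirpes.
The estate is divided into 4 equal shares of 1/4 among Kehinde, Adaeze, Yetunde, Temitope.
Kehinde predeceased; the 1/4 allotted to Kehinde's branch passes to Kehinde's issue by representation.
The 1/4 is divided into 2 equal shares of 1/8 among Ronke, Ebele.
Ronke is living and takes 1/8.
Ebele is living and takes 1/8.
Adaeze is living and takes 1/4.
Yetunde predeceased; the 1/4 allotted to Yetunde's branch passes to Yetunde's issue by representation.
The 1/4 is divided into 4 equal shares of 1/16 among Uzoma, Dayo, Zainab, Gbenga.
Uzoma is living and takes 1/16.
Dayo is living and takes 1/16.
Zainab is living and takes 1/16.
Gbenga is living and takes 1/16.
Temitope predeceased; the 1/4 allotted to Temitope's branch passes to Temitope's issue by representation.
The 1/4 is divided into 4 equal shares of 1/16 among Chidinma, Bankole, Lanre, Ifeoma.
Chidinma predeceased; the 1/16 allotted to Chidinma's branch passes to Chidinma's issue by representation.
The 1/16 is divided into 2 equal shares of 1/32 among Ngozi, Segun.
Ngozi is living and takes 1/32.
Segun is living and takes 1/32.
Bankole is living and takes 1/16.
Lanre is living and takes 1/16.
Ifeoma is living and takes 1/16.

Adaeze 1/4; Bankole 1/16; Dayo 1/16; Ebele 1/8; Gbenga 1/16; Ifeoma 1/16; Lanre 1/16; Ngozi 1/32; Ronke 1/8; Segun 1/32; Uzoma 1/16; Zainab 1/16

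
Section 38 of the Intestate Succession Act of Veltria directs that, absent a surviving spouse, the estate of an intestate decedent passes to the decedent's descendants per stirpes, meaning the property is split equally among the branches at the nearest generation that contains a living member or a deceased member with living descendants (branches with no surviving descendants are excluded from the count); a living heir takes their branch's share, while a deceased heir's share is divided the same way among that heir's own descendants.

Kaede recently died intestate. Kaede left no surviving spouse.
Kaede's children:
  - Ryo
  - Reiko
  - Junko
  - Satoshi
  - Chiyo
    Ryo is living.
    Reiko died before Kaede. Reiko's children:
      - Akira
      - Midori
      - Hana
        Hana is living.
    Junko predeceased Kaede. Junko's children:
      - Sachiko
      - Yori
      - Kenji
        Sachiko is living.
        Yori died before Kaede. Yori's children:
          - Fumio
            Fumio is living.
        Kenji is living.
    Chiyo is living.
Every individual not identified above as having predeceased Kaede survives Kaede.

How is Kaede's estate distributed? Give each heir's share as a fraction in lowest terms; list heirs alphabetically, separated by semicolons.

Akira 1/15; Chiyo 1/5; Fumio 1/15; Hana 1/15; Kenji 1/15; Midori 1/15; Ryo 1/5; Sachiko 1/15; Satoshi 1/5

There is no surviving spouse, so the entire estate passes to Kaede's descendants per stirpes.
The estate is divided into 5 equal shares of 1/5 among Ryo, Reiko, Junko, Satoshi, Chiyo.
Ryo is living and takes 1/5.
Reiko predeceased; the 1/5 allotted to Reiko's branch passes to Reiko's issue by representation.
The 1/5 is divided into 3 equal shares of 1/15 among Akira, Midori, Hana.
Akira is living and takes 1/15.
Midori is living and takes 1/15.
Hana is living and takes 1/15.
Junko predeceased; the 1/5 allotted to Junko's branch passes to Junko's issue by representation.
The 1/5 is divided into 3 equal shares of 1/15 among Sachiko, Yori, Kenji.
Sachiko is living and takes 1/15.
Yori predeceased; the 1/15 allotted to Yori's branch passes to Yori's issue by representation.
Fumio is the sole taker at this level and receives the full 1/15.
Kenji is living and takes 1/15.
Satoshi is living and takes 1/5.
Chiyo is living and takes 1/5.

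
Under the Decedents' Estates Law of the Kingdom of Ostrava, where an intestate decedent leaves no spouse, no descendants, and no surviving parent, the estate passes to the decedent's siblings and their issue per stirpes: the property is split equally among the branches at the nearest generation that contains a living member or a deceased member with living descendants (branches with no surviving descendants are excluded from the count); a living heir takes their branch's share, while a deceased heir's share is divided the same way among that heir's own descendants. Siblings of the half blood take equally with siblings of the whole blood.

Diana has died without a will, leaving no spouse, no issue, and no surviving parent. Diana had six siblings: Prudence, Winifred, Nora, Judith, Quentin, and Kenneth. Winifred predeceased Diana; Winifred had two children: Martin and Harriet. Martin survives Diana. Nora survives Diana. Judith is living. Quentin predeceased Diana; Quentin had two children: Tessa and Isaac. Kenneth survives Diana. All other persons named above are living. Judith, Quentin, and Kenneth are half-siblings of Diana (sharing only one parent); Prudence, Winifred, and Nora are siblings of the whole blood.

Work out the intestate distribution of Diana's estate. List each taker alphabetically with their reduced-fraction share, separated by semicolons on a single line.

No spouse, descendants, or parent survives, so the estate passes to Diana's siblings per stirpes.
Half-blood and whole-blood siblings take equally under the stated rule.
The estate is divided into 6 equal shares of 1/6 among Prudence, Winifred, Nora, Judith, Quentin, Kenneth.
Prudence is living and takes 1/6.
Winifred predeceased; the 1/6 allotted to Winifred's branch passes to Winifred's issue by representation.
The 1/6 is divided into 2 equal shares of 1/12 among Martin, Harriet.
Martin is living and takes 1/12.
Harriet is living and takes 1/12.
Nora is living and takes 1/6.
Judith is living and takes 1/6.
Quentin predeceased; the 1/6 allotted to Quentin's branch passes to Quentin's issue by representation.
The 1/6 is divided into 2 equal shares of 1/12 among Tessa, Isaac.
Tessa is living and takes 1/12.
Isaac is living and takes 1/12.
Kenneth is living and takes 1/6.

Harriet 1/12; Isaac 1/12; Judith 1/6; Kenneth 1/6; Martin 1/12; Nora 1/6; Prudence 1/6; Tessa 1/12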